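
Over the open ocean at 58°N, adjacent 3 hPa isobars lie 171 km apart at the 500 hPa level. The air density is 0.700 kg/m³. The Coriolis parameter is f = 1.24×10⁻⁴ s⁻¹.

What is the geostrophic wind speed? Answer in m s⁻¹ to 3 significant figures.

20.2 m s⁻¹

Pressure gradient: |∂P/∂n| = 300 Pa / 171000 m = 1.75×10⁻³ Pa/m
Geostrophic balance (pressure-gradient force = Coriolis force):
V_g = (1/(fρ)) |∂P/∂n| = 1.75×10⁻³ / (1.24×10⁻⁴ × 0.700) = 20.2 m/s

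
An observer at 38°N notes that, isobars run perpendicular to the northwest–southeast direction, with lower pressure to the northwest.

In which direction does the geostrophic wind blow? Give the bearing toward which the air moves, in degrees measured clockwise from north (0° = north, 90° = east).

The pressure-gradient force points toward the northwest (bearing 315°).
Geostrophic balance: in the Northern Hemisphere the Coriolis force deflects motion to the right, so the geostrophic wind blows 90° to the right of the pressure-gradient force (low pressure on the left).
Rotating 315° by 90° clockwise gives 045° — the wind blows toward the northeast.

045°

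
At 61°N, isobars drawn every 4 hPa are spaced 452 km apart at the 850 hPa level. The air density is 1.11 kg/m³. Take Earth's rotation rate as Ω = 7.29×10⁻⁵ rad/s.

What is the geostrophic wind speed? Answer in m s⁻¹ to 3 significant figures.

Coriolis parameter at 61°N:
f = 2Ω sin φ = 2 × 7.29×10⁻⁵ × sin 61° = 1.28×10⁻⁴ s⁻¹
Pressure gradient: |∂P/∂n| = 400 Pa / 452000 m = 8.85×10⁻⁴ Pa/m
Geostrophic balance (pressure-gradient force = Coriolis force):
V_g = (1/(fρ)) |∂P/∂n| = 8.85×10⁻⁴ / (1.28×10⁻⁴ × 1.11) = 6.25 m/s

6.25 m s⁻¹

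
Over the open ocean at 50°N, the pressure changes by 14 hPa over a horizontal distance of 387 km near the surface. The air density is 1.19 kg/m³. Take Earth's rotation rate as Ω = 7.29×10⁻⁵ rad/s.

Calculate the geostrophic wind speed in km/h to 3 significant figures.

Coriolis parameter at 50°N:
f = 2Ω sin φ = 2 × 7.29×10⁻⁵ × sin 50° = 1.12×10⁻⁴ s⁻¹
Pressure gradient: |∂P/∂n| = 1400 Pa / 387000 m = 3.62×10⁻³ Pa/m
Geostrophic balance (pressure-gradient force = Coriolis force):
V_g = (1/(fρ)) |∂P/∂n| = 3.62×10⁻³ / (1.12×10⁻⁴ × 1.19) = 27.2 m/s
Converting: 27.2 m/s × 3.6 = 98.0 km/h

98.0 km/h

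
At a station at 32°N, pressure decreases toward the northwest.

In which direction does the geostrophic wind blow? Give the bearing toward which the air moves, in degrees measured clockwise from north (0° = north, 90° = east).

045°

The pressure-gradient force points toward the northwest (bearing 315°).
Geostrophic balance: in the Northern Hemisphere the Coriolis force deflects motion to the right, so the geostrophic wind blows 90° to the right of the pressure-gradient force (low pressure on the left).
Rotating 315° by 90° clockwise gives 045° — the wind blows toward the northeast.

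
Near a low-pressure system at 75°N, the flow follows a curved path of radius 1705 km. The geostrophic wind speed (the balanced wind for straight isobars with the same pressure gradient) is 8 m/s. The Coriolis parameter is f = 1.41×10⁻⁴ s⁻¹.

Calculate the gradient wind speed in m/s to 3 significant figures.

Around a low, centrifugal force acts outward with Coriolis, so pressure-gradient force balances both:
(1/ρ)|∂P/∂n| = fV + V²/R  →  V² + fR·V − fR·V_g = 0
With fR = 1.41×10⁻⁴ × 1705×10³ m = 240 m/s:
V = [−fR + √((fR)² + 4 fR V_g)]/2 = [−240 + √(240² + 4×240×8)]/2 = 7.75 m/s
Subgeostrophic (V < V_g = 8 m/s), as expected around a low.

7.75 m/s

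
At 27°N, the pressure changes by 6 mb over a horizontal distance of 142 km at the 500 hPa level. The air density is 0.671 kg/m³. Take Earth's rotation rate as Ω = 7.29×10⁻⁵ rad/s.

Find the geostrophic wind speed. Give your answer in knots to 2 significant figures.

Coriolis parameter at 27°N:
f = 2Ω sin φ = 2 × 7.29×10⁻⁵ × sin 27° = 6.62×10⁻⁵ s⁻¹
Pressure gradient: |∂P/∂n| = 600 Pa / 142000 m = 4.23×10⁻³ Pa/m
Geostrophic balance (pressure-gradient force = Coriolis force):
V_g = (1/(fρ)) |∂P/∂n| = 4.23×10⁻³ / (6.62×10⁻⁵ × 0.671) = 95.1 m/s
Converting: 95.1 m/s × 1.944 = 180 knots

180 knots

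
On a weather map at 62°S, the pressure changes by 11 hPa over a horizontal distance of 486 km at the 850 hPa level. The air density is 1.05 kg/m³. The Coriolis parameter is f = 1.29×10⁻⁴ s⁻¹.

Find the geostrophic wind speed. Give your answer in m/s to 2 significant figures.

Pressure gradient: |∂P/∂n| = 1100 Pa / 486000 m = 2.26×10⁻³ Pa/m
Geostrophic balance (pressure-gradient force = Coriolis force):
V_g = (1/(fρ)) |∂P/∂n| = 2.26×10⁻³ / (1.29×10⁻⁴ × 1.05) = 16.7 m/s

17 m/s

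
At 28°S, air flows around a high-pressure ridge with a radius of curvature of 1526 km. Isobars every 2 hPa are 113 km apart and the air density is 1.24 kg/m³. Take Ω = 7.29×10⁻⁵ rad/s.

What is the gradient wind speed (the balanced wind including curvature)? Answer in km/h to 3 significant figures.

104 km/h

Coriolis parameter at 28°S:
f = 2Ω sin φ = 2 × 7.29×10⁻⁵ × sin 28° = 6.84×10⁻⁵ s⁻¹
Pressure gradient: |∂P/∂n| = 200 Pa / 113000 m = 1.77×10⁻³ Pa/m
Geostrophic speed: V_g = |∂P/∂n|/(fρ) = 1.77×10⁻³/(6.84×10⁻⁵ × 1.24) = 20.9 m/s
Around a high, pressure-gradient force acts outward with centrifugal, so Coriolis balances both:
fV = (1/ρ)|∂P/∂n| + V²/R  →  V² − fR·V + fR·V_g = 0
With fR = 6.84×10⁻⁵ × 1526×10³ m = 104 m/s:
V = [fR − √((fR)² − 4 fR V_g)]/2 = [104 − √(104² − 4×104×20.9)]/2 = 28.8 m/s
Supergeostrophic (V > V_g = 20.9 m/s), as expected around a high.
Converting: 28.8 m/s × 3.6 = 104 km/h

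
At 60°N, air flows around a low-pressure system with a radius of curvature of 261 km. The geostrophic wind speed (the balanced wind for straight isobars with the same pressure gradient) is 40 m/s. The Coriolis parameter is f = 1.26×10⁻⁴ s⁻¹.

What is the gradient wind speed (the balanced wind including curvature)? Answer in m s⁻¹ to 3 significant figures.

23.4 m s⁻¹

Around a low, centrifugal force acts outward with Coriolis, so pressure-gradient force balances both:
(1/ρ)|∂P/∂n| = fV + V²/R  →  V² + fR·V − fR·V_g = 0
With fR = 1.26×10⁻⁴ × 261×10³ m = 32.9 m/s:
V = [−fR + √((fR)² + 4 fR V_g)]/2 = [−32.9 + √(32.9² + 4×32.9×40)]/2 = 23.4 m/s
Subgeostrophic (V < V_g = 40 m/s), as expected around a low.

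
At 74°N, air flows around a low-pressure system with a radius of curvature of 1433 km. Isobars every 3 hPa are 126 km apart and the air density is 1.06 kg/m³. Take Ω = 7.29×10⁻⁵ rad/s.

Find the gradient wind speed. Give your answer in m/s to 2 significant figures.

15 m/s

Coriolis parameter at 74°N:
f = 2Ω sin φ = 2 × 7.29×10⁻⁵ × sin 74° = 1.40×10⁻⁴ s⁻¹
Pressure gradient: |∂P/∂n| = 300 Pa / 126000 m = 2.38×10⁻³ Pa/m
Geostrophic speed: V_g = |∂P/∂n|/(fρ) = 2.38×10⁻³/(1.40×10⁻⁴ × 1.06) = 16.0 m/s
Around a low, centrifugal force acts outward with Coriolis, so pressure-gradient force balances both:
(1/ρ)|∂P/∂n| = fV + V²/R  →  V² + fR·V − fR·V_g = 0
With fR = 1.40×10⁻⁴ × 1433×10³ m = 201 m/s:
V = [−fR + √((fR)² + 4 fR V_g)]/2 = [−201 + √(201² + 4×201×16)]/2 = 14.9 m/s
Subgeostrophic (V < V_g = 16 m/s), as expected around a low.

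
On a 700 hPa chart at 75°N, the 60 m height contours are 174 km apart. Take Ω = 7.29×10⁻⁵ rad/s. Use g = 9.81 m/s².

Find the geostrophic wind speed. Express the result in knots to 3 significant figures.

Coriolis parameter at 75°N:
f = 2Ω sin φ = 2 × 7.29×10⁻⁵ × sin 75° = 1.41×10⁻⁴ s⁻¹
Height gradient: |∂Z/∂n| = 60 m / 174000 m = 3.45×10⁻⁴
On a pressure surface, geostrophic balance gives V_g = (g/f)|∂Z/∂n|:
V_g = 9.81 × 3.45×10⁻⁴ / 1.41×10⁻⁴ = 24.0 m/s
Converting: 24.0 m/s × 1.944 = 46.7 knots

46.7 knots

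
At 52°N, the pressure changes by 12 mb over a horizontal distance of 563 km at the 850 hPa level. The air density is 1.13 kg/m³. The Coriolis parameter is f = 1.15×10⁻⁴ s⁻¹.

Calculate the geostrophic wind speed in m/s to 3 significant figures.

16.4 m/s

Pressure gradient: |∂P/∂n| = 1200 Pa / 563000 m = 2.13×10⁻³ Pa/m
Geostrophic balance (pressure-gradient force = Coriolis force):
V_g = (1/(fρ)) |∂P/∂n| = 2.13×10⁻³ / (1.15×10⁻⁴ × 1.13) = 16.4 m/s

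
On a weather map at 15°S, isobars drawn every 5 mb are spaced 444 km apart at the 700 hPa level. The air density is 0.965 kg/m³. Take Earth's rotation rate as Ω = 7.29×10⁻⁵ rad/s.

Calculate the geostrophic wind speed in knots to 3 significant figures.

60.1 knots

Coriolis parameter at 15°S:
f = 2Ω sin φ = 2 × 7.29×10⁻⁵ × sin 15° = 3.77×10⁻⁵ s⁻¹
Pressure gradient: |∂P/∂n| = 500 Pa / 444000 m = 1.13×10⁻³ Pa/m
Geostrophic balance (pressure-gradient force = Coriolis force):
V_g = (1/(fρ)) |∂P/∂n| = 1.13×10⁻³ / (3.77×10⁻⁵ × 0.965) = 30.9 m/s
Converting: 30.9 m/s × 1.944 = 60.1 knots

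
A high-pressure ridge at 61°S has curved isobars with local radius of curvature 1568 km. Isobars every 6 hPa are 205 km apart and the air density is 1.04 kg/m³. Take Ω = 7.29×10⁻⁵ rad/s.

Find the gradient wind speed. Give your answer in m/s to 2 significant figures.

25 m/s

Coriolis parameter at 61°S:
f = 2Ω sin φ = 2 × 7.29×10⁻⁵ × sin 61° = 1.28×10⁻⁴ s⁻¹
Pressure gradient: |∂P/∂n| = 600 Pa / 205000 m = 2.93×10⁻³ Pa/m
Geostrophic speed: V_g = |∂P/∂n|/(fρ) = 2.93×10⁻³/(1.28×10⁻⁴ × 1.04) = 22.1 m/s
Around a high, pressure-gradient force acts outward with centrifugal, so Coriolis balances both:
fV = (1/ρ)|∂P/∂n| + V²/R  →  V² − fR·V + fR·V_g = 0
With fR = 1.28×10⁻⁴ × 1568×10³ m = 200 m/s:
V = [fR − √((fR)² − 4 fR V_g)]/2 = [200 − √(200² − 4×200×22.1)]/2 = 25.3 m/s
Supergeostrophic (V > V_g = 22.1 m/s), as expected around a high.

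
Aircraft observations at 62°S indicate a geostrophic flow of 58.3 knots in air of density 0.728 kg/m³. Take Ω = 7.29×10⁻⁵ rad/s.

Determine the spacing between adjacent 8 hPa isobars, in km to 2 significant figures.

280 km

Coriolis parameter at 62°S:
f = 2Ω sin φ = 2 × 7.29×10⁻⁵ × sin 62° = 1.29×10⁻⁴ s⁻¹
Wind speed in SI: 58.3 knots = 30.0 m/s
Geostrophic balance rearranged: |∂P/∂n| = f ρ V_g
|∂P/∂n| = 1.29×10⁻⁴ × 0.728 × 30.0 = 2.81×10⁻³ Pa/m
Isobar spacing: Δn = ΔP/|∂P/∂n| = 800 Pa / 2.81×10⁻³ Pa/m = 284616 m ≈ 280 km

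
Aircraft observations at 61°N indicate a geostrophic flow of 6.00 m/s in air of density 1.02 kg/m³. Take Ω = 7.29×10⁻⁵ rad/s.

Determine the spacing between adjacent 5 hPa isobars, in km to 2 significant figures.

Coriolis parameter at 61°N:
f = 2Ω sin φ = 2 × 7.29×10⁻⁵ × sin 61° = 1.28×10⁻⁴ s⁻¹
Geostrophic balance rearranged: |∂P/∂n| = f ρ V_g
|∂P/∂n| = 1.28×10⁻⁴ × 1.02 × 6.00 = 7.80×10⁻⁴ Pa/m
Isobar spacing: Δn = ΔP/|∂P/∂n| = 500 Pa / 7.80×10⁻⁴ Pa/m = 640681 m ≈ 640 km

640 km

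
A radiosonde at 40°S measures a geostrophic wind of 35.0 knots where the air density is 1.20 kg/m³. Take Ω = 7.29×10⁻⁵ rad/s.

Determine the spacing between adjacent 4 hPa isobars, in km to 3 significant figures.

198 km

Coriolis parameter at 40°S:
f = 2Ω sin φ = 2 × 7.29×10⁻⁵ × sin 40° = 9.37×10⁻⁵ s⁻¹
Wind speed in SI: 35.0 knots = 18.0 m/s
Geostrophic balance rearranged: |∂P/∂n| = f ρ V_g
|∂P/∂n| = 9.37×10⁻⁵ × 1.20 × 18.0 = 2.02×10⁻³ Pa/m
Isobar spacing: Δn = ΔP/|∂P/∂n| = 400 Pa / 2.02×10⁻³ Pa/m = 197537 m ≈ 198 km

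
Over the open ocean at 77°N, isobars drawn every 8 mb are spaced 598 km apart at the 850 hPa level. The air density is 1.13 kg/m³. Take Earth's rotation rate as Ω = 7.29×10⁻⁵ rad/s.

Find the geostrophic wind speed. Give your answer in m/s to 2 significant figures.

Coriolis parameter at 77°N:
f = 2Ω sin φ = 2 × 7.29×10⁻⁵ × sin 77° = 1.42×10⁻⁴ s⁻¹
Pressure gradient: |∂P/∂n| = 800 Pa / 598000 m = 1.34×10⁻³ Pa/m
Geostrophic balance (pressure-gradient force = Coriolis force):
V_g = (1/(fρ)) |∂P/∂n| = 1.34×10⁻³ / (1.42×10⁻⁴ × 1.13) = 8.33 m/s

8.3 m/s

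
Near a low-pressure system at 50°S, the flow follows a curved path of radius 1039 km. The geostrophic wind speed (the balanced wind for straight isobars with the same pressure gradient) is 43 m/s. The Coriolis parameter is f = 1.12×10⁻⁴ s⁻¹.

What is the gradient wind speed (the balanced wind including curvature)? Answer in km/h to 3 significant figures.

Around a low, centrifugal force acts outward with Coriolis, so pressure-gradient force balances both:
(1/ρ)|∂P/∂n| = fV + V²/R  →  V² + fR·V − fR·V_g = 0
With fR = 1.12×10⁻⁴ × 1039×10³ m = 116 m/s:
V = [−fR + √((fR)² + 4 fR V_g)]/2 = [−116 + √(116² + 4×116×43)]/2 = 33.4 m/s
Subgeostrophic (V < V_g = 43 m/s), as expected around a low.
Converting: 33.4 m/s × 3.6 = 120 km/h

120 km/h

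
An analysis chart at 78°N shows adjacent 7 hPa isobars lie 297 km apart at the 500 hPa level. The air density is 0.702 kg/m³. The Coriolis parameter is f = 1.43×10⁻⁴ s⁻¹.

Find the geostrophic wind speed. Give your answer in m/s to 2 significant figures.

Pressure gradient: |∂P/∂n| = 700 Pa / 297000 m = 2.36×10⁻³ Pa/m
Geostrophic balance (pressure-gradient force = Coriolis force):
V_g = (1/(fρ)) |∂P/∂n| = 2.36×10⁻³ / (1.43×10⁻⁴ × 0.702) = 23.5 m/s

23 m/s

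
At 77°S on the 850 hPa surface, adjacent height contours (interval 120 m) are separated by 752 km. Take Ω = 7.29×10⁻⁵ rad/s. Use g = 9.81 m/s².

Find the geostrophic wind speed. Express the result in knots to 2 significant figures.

21 knots

Coriolis parameter at 77°S:
f = 2Ω sin φ = 2 × 7.29×10⁻⁵ × sin 77° = 1.42×10⁻⁴ s⁻¹
Height gradient: |∂Z/∂n| = 120 m / 752000 m = 1.60×10⁻⁴
On a pressure surface, geostrophic balance gives V_g = (g/f)|∂Z/∂n|:
V_g = 9.81 × 1.60×10⁻⁴ / 1.42×10⁻⁴ = 11.0 m/s
Converting: 11.0 m/s × 1.944 = 21 knots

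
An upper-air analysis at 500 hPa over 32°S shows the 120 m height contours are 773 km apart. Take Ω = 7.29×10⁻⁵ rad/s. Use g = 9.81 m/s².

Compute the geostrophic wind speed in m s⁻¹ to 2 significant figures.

20 m s⁻¹

Coriolis parameter at 32°S:
f = 2Ω sin φ = 2 × 7.29×10⁻⁵ × sin 32° = 7.73×10⁻⁵ s⁻¹
Height gradient: |∂Z/∂n| = 120 m / 773000 m = 1.55×10⁻⁴
On a pressure surface, geostrophic balance gives V_g = (g/f)|∂Z/∂n|:
V_g = 9.81 × 1.55×10⁻⁴ / 7.73×10⁻⁵ = 19.7 m/s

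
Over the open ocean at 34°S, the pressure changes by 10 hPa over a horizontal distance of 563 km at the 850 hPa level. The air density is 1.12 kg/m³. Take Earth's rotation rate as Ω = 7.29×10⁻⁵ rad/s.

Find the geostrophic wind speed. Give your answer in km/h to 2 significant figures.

Coriolis parameter at 34°S:
f = 2Ω sin φ = 2 × 7.29×10⁻⁵ × sin 34° = 8.15×10⁻⁵ s⁻¹
Pressure gradient: |∂P/∂n| = 1000 Pa / 563000 m = 1.78×10⁻³ Pa/m
Geostrophic balance (pressure-gradient force = Coriolis force):
V_g = (1/(fρ)) |∂P/∂n| = 1.78×10⁻³ / (8.15×10⁻⁵ × 1.12) = 19.5 m/s
Converting: 19.5 m/s × 3.6 = 70 km/h

70 km/h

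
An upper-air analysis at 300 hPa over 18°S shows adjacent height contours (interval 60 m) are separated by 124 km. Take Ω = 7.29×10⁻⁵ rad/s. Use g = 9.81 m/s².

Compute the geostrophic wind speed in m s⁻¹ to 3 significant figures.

105 m s⁻¹

Coriolis parameter at 18°S:
f = 2Ω sin φ = 2 × 7.29×10⁻⁵ × sin 18° = 4.51×10⁻⁵ s⁻¹
Height gradient: |∂Z/∂n| = 60 m / 124000 m = 4.84×10⁻⁴
On a pressure surface, geostrophic balance gives V_g = (g/f)|∂Z/∂n|:
V_g = 9.81 × 4.84×10⁻⁴ / 4.51×10⁻⁵ = 105 m/s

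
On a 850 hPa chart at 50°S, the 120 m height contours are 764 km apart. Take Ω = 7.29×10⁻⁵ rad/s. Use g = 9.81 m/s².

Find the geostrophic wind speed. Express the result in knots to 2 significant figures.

Coriolis parameter at 50°S:
f = 2Ω sin φ = 2 × 7.29×10⁻⁵ × sin 50° = 1.12×10⁻⁴ s⁻¹
Height gradient: |∂Z/∂n| = 120 m / 764000 m = 1.57×10⁻⁴
On a pressure surface, geostrophic balance gives V_g = (g/f)|∂Z/∂n|:
V_g = 9.81 × 1.57×10⁻⁴ / 1.12×10⁻⁴ = 13.8 m/s
Converting: 13.8 m/s × 1.944 = 27 knots

27 knots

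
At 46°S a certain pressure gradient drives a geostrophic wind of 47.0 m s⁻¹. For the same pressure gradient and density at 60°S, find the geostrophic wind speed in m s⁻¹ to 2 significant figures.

With the same pressure gradient and density, V_g ∝ 1/f ∝ 1/sin φ.
V₂ = V₁ · sin φ₁ / sin φ₂ = 47.0 × sin 46° / sin 60°
V₂ = 47.0 × 0.7193/0.8660 = 39 m s⁻¹

39 m s⁻¹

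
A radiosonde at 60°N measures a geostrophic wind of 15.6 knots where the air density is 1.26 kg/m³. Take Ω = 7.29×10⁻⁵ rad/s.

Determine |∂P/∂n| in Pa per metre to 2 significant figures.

Coriolis parameter at 60°N:
f = 2Ω sin φ = 2 × 7.29×10⁻⁵ × sin 60° = 1.26×10⁻⁴ s⁻¹
Wind speed in SI: 15.6 knots = 8.03 m/s
Geostrophic balance rearranged: |∂P/∂n| = f ρ V_g
|∂P/∂n| = 1.26×10⁻⁴ × 1.26 × 8.03 = 1.28×10⁻³ Pa/m

1.3×10⁻³ Pa/m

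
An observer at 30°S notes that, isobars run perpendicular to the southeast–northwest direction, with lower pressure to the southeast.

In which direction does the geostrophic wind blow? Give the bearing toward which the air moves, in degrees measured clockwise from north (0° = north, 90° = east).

045°

The pressure-gradient force points toward the southeast (bearing 135°).
Geostrophic balance: in the Southern Hemisphere the Coriolis force deflects motion to the left, so the geostrophic wind blows 90° to the left of the pressure-gradient force (low pressure on the right).
Rotating 135° by 90° counterclockwise gives 045° — the wind blows toward the northeast.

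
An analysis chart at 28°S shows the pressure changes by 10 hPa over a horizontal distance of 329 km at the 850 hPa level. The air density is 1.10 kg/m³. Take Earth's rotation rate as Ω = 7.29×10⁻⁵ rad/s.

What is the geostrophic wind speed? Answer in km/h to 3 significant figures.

Coriolis parameter at 28°S:
f = 2Ω sin φ = 2 × 7.29×10⁻⁵ × sin 28° = 6.84×10⁻⁵ s⁻¹
Pressure gradient: |∂P/∂n| = 1000 Pa / 329000 m = 3.04×10⁻³ Pa/m
Geostrophic balance (pressure-gradient force = Coriolis force):
V_g = (1/(fρ)) |∂P/∂n| = 3.04×10⁻³ / (6.84×10⁻⁵ × 1.10) = 40.4 m/s
Converting: 40.4 m/s × 3.6 = 145 km/h

145 km/h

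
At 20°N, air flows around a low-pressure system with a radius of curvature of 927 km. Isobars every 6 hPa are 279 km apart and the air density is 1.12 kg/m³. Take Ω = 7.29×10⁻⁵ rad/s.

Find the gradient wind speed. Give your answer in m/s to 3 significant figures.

25.0 m/s

Coriolis parameter at 20°N:
f = 2Ω sin φ = 2 × 7.29×10⁻⁵ × sin 20° = 4.99×10⁻⁵ s⁻¹
Pressure gradient: |∂P/∂n| = 600 Pa / 279000 m = 2.15×10⁻³ Pa/m
Geostrophic speed: V_g = |∂P/∂n|/(fρ) = 2.15×10⁻³/(4.99×10⁻⁵ × 1.12) = 38.5 m/s
Around a low, centrifugal force acts outward with Coriolis, so pressure-gradient force balances both:
(1/ρ)|∂P/∂n| = fV + V²/R  →  V² + fR·V − fR·V_g = 0
With fR = 4.99×10⁻⁵ × 927×10³ m = 46.2 m/s:
V = [−fR + √((fR)² + 4 fR V_g)]/2 = [−46.2 + √(46.2² + 4×46.2×38.5)]/2 = 25 m/s
Subgeostrophic (V < V_g = 38.5 m/s), as expected around a low.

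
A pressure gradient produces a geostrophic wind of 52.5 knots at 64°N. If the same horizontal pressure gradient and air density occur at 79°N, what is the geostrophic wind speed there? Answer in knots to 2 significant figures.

48 knots

With the same pressure gradient and density, V_g ∝ 1/f ∝ 1/sin φ.
V₂ = V₁ · sin φ₁ / sin φ₂ = 52.5 × sin 64° / sin 79°
V₂ = 52.5 × 0.8988/0.9816 = 48 knots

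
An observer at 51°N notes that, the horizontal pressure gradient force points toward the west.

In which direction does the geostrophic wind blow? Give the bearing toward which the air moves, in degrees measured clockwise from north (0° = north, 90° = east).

The pressure-gradient force points toward the west (bearing 270°).
Geostrophic balance: in the Northern Hemisphere the Coriolis force deflects motion to the right, so the geostrophic wind blows 90° to the right of the pressure-gradient force (low pressure on the left).
Rotating 270° by 90° clockwise gives 000° — the wind blows toward the north.

000°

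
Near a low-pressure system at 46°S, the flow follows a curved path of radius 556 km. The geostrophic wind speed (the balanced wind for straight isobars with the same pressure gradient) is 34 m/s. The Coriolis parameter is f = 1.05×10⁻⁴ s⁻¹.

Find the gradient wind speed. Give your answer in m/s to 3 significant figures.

Around a low, centrifugal force acts outward with Coriolis, so pressure-gradient force balances both:
(1/ρ)|∂P/∂n| = fV + V²/R  →  V² + fR·V − fR·V_g = 0
With fR = 1.05×10⁻⁴ × 556×10³ m = 58.4 m/s:
V = [−fR + √((fR)² + 4 fR V_g)]/2 = [−58.4 + √(58.4² + 4×58.4×34)]/2 = 24.1 m/s
Subgeostrophic (V < V_g = 34 m/s), as expected around a low.

24.1 m/s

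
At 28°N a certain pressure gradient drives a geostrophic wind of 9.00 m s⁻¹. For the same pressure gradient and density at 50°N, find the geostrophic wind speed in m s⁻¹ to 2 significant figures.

With the same pressure gradient and density, V_g ∝ 1/f ∝ 1/sin φ.
V₂ = V₁ · sin φ₁ / sin φ₂ = 9.00 × sin 28° / sin 50°
V₂ = 9.00 × 0.4695/0.7660 = 5.5 m s⁻¹

5.5 m s⁻¹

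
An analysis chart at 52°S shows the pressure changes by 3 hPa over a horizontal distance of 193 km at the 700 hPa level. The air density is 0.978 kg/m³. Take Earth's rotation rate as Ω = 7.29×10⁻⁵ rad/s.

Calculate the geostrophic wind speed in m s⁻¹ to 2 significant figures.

14 m s⁻¹

Coriolis parameter at 52°S:
f = 2Ω sin φ = 2 × 7.29×10⁻⁵ × sin 52° = 1.15×10⁻⁴ s⁻¹
Pressure gradient: |∂P/∂n| = 300 Pa / 193000 m = 1.55×10⁻³ Pa/m
Geostrophic balance (pressure-gradient force = Coriolis force):
V_g = (1/(fρ)) |∂P/∂n| = 1.55×10⁻³ / (1.15×10⁻⁴ × 0.978) = 13.8 m/s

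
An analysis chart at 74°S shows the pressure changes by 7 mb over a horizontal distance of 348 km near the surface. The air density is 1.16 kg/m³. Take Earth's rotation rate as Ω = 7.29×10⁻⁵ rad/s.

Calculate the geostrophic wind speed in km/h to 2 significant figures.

Coriolis parameter at 74°S:
f = 2Ω sin φ = 2 × 7.29×10⁻⁵ × sin 74° = 1.40×10⁻⁴ s⁻¹
Pressure gradient: |∂P/∂n| = 700 Pa / 348000 m = 2.01×10⁻³ Pa/m
Geostrophic balance (pressure-gradient force = Coriolis force):
V_g = (1/(fρ)) |∂P/∂n| = 2.01×10⁻³ / (1.40×10⁻⁴ × 1.16) = 12.4 m/s
Converting: 12.4 m/s × 3.6 = 45 km/h

45 km/h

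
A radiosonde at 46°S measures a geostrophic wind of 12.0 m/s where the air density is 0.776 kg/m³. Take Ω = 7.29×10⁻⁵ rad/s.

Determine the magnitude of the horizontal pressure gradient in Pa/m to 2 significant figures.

Coriolis parameter at 46°S:
f = 2Ω sin φ = 2 × 7.29×10⁻⁵ × sin 46° = 1.05×10⁻⁴ s⁻¹
Geostrophic balance rearranged: |∂P/∂n| = f ρ V_g
|∂P/∂n| = 1.05×10⁻⁴ × 0.776 × 12.0 = 9.77×10⁻⁴ Pa/m

9.8×10⁻⁴ Pa/m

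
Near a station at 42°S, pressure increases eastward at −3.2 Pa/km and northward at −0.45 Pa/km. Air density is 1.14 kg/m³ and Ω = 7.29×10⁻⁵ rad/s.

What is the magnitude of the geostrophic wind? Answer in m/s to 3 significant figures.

Coriolis parameter at 42°S:
f = 2Ω sin φ = 2 × 7.29×10⁻⁵ × sin 42° = 9.76×10⁻⁵ s⁻¹
In the Southern Hemisphere f is negative: f = −9.76×10⁻⁵ s⁻¹.
Component geostrophic relations (x east, y north):
u_g = −(1/(fρ)) ∂P/∂y,  v_g = (1/(fρ)) ∂P/∂x
u_g = −(−0.45×10⁻³)/(−9.76×10⁻⁵ × 1.14) = −4.05 m/s;  v_g = (−3.2×10⁻³)/(−9.76×10⁻⁵ × 1.14) = 28.8 m/s
|V_g| = √(u_g² + v_g²) = 29.1 m/s

29.1 m/s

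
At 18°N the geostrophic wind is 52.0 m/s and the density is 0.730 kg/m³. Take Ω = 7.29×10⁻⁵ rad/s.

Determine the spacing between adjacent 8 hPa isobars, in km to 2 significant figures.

Coriolis parameter at 18°N:
f = 2Ω sin φ = 2 × 7.29×10⁻⁵ × sin 18° = 4.51×10⁻⁵ s⁻¹
Geostrophic balance rearranged: |∂P/∂n| = f ρ V_g
|∂P/∂n| = 4.51×10⁻⁵ × 0.730 × 52.0 = 1.71×10⁻³ Pa/m
Isobar spacing: Δn = ΔP/|∂P/∂n| = 800 Pa / 1.71×10⁻³ Pa/m = 467761 m ≈ 470 km

470 km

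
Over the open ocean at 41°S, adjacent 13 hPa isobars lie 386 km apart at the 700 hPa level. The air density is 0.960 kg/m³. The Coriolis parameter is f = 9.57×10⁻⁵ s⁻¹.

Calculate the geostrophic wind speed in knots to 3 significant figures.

71.3 knots

Pressure gradient: |∂P/∂n| = 1300 Pa / 386000 m = 3.37×10⁻³ Pa/m
Geostrophic balance (pressure-gradient force = Coriolis force):
V_g = (1/(fρ)) |∂P/∂n| = 3.37×10⁻³ / (9.57×10⁻⁵ × 0.960) = 36.7 m/s
Converting: 36.7 m/s × 1.944 = 71.3 knots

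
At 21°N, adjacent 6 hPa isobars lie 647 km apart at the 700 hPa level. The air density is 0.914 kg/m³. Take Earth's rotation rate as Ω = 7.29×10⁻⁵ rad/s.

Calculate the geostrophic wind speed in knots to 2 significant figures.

38 knots

Coriolis parameter at 21°N:
f = 2Ω sin φ = 2 × 7.29×10⁻⁵ × sin 21° = 5.23×10⁻⁵ s⁻¹
Pressure gradient: |∂P/∂n| = 600 Pa / 647000 m = 9.27×10⁻⁴ Pa/m
Geostrophic balance (pressure-gradient force = Coriolis force):
V_g = (1/(fρ)) |∂P/∂n| = 9.27×10⁻⁴ / (5.23×10⁻⁵ × 0.914) = 19.4 m/s
Converting: 19.4 m/s × 1.944 = 38 knots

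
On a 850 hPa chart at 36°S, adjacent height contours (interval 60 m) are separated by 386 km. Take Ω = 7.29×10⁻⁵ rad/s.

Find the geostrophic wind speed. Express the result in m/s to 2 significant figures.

Coriolis parameter at 36°S:
f = 2Ω sin φ = 2 × 7.29×10⁻⁵ × sin 36° = 8.57×10⁻⁵ s⁻¹
Height gradient: |∂Z/∂n| = 60 m / 386000 m = 1.55×10⁻⁴
On a pressure surface, geostrophic balance gives V_g = (g/f)|∂Z/∂n|:
V_g = 9.81 × 1.55×10⁻⁴ / 8.57×10⁻⁵ = 17.8 m/s

18 m/s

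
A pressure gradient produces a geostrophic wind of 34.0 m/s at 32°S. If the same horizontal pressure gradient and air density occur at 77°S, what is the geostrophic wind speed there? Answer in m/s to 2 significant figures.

With the same pressure gradient and density, V_g ∝ 1/f ∝ 1/sin φ.
V₂ = V₁ · sin φ₁ / sin φ₂ = 34.0 × sin 32° / sin 77°
V₂ = 34.0 × 0.5299/0.9744 = 18 m/s

18 m/s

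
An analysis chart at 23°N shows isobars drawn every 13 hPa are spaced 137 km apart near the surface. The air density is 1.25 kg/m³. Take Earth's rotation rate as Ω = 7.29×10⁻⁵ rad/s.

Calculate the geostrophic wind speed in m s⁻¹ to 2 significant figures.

130 m s⁻¹

Coriolis parameter at 23°N:
f = 2Ω sin φ = 2 × 7.29×10⁻⁵ × sin 23° = 5.70×10⁻⁵ s⁻¹
Pressure gradient: |∂P/∂n| = 1300 Pa / 137000 m = 9.49×10⁻³ Pa/m
Geostrophic balance (pressure-gradient force = Coriolis force):
V_g = (1/(fρ)) |∂P/∂n| = 9.49×10⁻³ / (5.70×10⁻⁵ × 1.25) = 133 m/s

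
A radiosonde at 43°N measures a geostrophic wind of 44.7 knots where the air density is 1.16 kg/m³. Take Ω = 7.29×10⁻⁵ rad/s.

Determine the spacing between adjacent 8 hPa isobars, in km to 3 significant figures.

Coriolis parameter at 43°N:
f = 2Ω sin φ = 2 × 7.29×10⁻⁵ × sin 43° = 9.94×10⁻⁵ s⁻¹
Wind speed in SI: 44.7 knots = 23.0 m/s
Geostrophic balance rearranged: |∂P/∂n| = f ρ V_g
|∂P/∂n| = 9.94×10⁻⁵ × 1.16 × 23.0 = 2.65×10⁻³ Pa/m
Isobar spacing: Δn = ΔP/|∂P/∂n| = 800 Pa / 2.65×10⁻³ Pa/m = 301610 m ≈ 302 km

302 km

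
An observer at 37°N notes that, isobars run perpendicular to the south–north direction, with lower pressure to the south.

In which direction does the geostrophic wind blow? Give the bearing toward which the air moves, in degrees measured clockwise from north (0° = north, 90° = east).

270°

The pressure-gradient force points toward the south (bearing 180°).
Geostrophic balance: in the Northern Hemisphere the Coriolis force deflects motion to the right, so the geostrophic wind blows 90° to the right of the pressure-gradient force (low pressure on the left).
Rotating 180° by 90° clockwise gives 270° — the wind blows toward the west.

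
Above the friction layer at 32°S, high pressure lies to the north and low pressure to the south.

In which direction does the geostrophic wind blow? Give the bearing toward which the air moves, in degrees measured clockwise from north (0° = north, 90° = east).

The pressure-gradient force points toward the south (bearing 180°).
Geostrophic balance: in the Southern Hemisphere the Coriolis force deflects motion to the left, so the geostrophic wind blows 90° to the left of the pressure-gradient force (low pressure on the right).
Rotating 180° by 90° counterclockwise gives 090° — the wind blows toward the east.

090°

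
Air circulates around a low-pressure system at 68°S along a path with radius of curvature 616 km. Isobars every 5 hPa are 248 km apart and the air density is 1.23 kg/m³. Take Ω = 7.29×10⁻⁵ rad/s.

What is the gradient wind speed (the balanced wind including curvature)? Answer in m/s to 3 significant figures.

Coriolis parameter at 68°S:
f = 2Ω sin φ = 2 × 7.29×10⁻⁵ × sin 68° = 1.35×10⁻⁴ s⁻¹
Pressure gradient: |∂P/∂n| = 500 Pa / 248000 m = 2.02×10⁻³ Pa/m
Geostrophic speed: V_g = |∂P/∂n|/(fρ) = 2.02×10⁻³/(1.35×10⁻⁴ × 1.23) = 12.1 m/s
Around a low, centrifugal force acts outward with Coriolis, so pressure-gradient force balances both:
(1/ρ)|∂P/∂n| = fV + V²/R  →  V² + fR·V − fR·V_g = 0
With fR = 1.35×10⁻⁴ × 616×10³ m = 83.3 m/s:
V = [−fR + √((fR)² + 4 fR V_g)]/2 = [−83.3 + √(83.3² + 4×83.3×12.1)]/2 = 10.7 m/s
Subgeostrophic (V < V_g = 12.1 m/s), as expected around a low.

10.7 m/s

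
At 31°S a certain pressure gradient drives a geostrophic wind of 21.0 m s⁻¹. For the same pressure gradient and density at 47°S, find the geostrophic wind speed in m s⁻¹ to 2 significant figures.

With the same pressure gradient and density, V_g ∝ 1/f ∝ 1/sin φ.
V₂ = V₁ · sin φ₁ / sin φ₂ = 21.0 × sin 31° / sin 47°
V₂ = 21.0 × 0.5150/0.7314 = 15 m s⁻¹

15 m s⁻¹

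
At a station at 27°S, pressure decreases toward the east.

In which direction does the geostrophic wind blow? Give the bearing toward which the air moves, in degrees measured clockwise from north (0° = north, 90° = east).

The pressure-gradient force points toward the east (bearing 090°).
Geostrophic balance: in the Southern Hemisphere the Coriolis force deflects motion to the left, so the geostrophic wind blows 90° to the left of the pressure-gradient force (low pressure on the right).
Rotating 090° by 90° counterclockwise gives 000° — the wind blows toward the north.

000°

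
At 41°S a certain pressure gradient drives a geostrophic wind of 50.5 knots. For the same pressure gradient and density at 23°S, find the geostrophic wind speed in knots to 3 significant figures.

With the same pressure gradient and density, V_g ∝ 1/f ∝ 1/sin φ.
V₂ = V₁ · sin φ₁ / sin φ₂ = 50.5 × sin 41° / sin 23°
V₂ = 50.5 × 0.6561/0.3907 = 84.8 knots

84.8 knots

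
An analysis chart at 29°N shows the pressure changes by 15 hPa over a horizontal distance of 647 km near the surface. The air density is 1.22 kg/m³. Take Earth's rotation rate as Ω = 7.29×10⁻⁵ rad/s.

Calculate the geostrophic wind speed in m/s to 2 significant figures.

Coriolis parameter at 29°N:
f = 2Ω sin φ = 2 × 7.29×10⁻⁵ × sin 29° = 7.07×10⁻⁵ s⁻¹
Pressure gradient: |∂P/∂n| = 1500 Pa / 647000 m = 2.32×10⁻³ Pa/m
Geostrophic balance (pressure-gradient force = Coriolis force):
V_g = (1/(fρ)) |∂P/∂n| = 2.32×10⁻³ / (7.07×10⁻⁵ × 1.22) = 26.9 m/s

27 m/s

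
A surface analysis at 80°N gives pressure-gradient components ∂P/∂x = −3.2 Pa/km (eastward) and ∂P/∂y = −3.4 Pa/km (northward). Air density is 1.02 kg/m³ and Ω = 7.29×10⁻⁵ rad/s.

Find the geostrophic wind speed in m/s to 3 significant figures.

Coriolis parameter at 80°N:
f = 2Ω sin φ = 2 × 7.29×10⁻⁵ × sin 80° = 1.44×10⁻⁴ s⁻¹
Component geostrophic relations (x east, y north):
u_g = −(1/(fρ)) ∂P/∂y,  v_g = (1/(fρ)) ∂P/∂x
u_g = −(−3.4×10⁻³)/(1.44×10⁻⁴ × 1.02) = 23.2 m/s;  v_g = (−3.2×10⁻³)/(1.44×10⁻⁴ × 1.02) = −21.8 m/s
|V_g| = √(u_g² + v_g²) = 31.9 m/s

31.9 m/s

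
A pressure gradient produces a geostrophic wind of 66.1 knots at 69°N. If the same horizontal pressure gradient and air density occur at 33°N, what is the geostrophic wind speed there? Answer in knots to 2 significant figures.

With the same pressure gradient and density, V_g ∝ 1/f ∝ 1/sin φ.
V₂ = V₁ · sin φ₁ / sin φ₂ = 66.1 × sin 69° / sin 33°
V₂ = 66.1 × 0.9336/0.5446 = 110 knots

110 knots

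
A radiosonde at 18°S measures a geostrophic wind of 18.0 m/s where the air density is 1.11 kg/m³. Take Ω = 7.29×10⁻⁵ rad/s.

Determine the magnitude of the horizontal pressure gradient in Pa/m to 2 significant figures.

Coriolis parameter at 18°S:
f = 2Ω sin φ = 2 × 7.29×10⁻⁵ × sin 18° = 4.51×10⁻⁵ s⁻¹
Geostrophic balance rearranged: |∂P/∂n| = f ρ V_g
|∂P/∂n| = 4.51×10⁻⁵ × 1.11 × 18.0 = 9.00×10⁻⁴ Pa/m

9.0×10⁻⁴ Pa/m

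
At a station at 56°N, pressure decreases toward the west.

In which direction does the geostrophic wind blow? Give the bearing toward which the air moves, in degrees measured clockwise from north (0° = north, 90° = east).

000°

The pressure-gradient force points toward the west (bearing 270°).
Geostrophic balance: in the Northern Hemisphere the Coriolis force deflects motion to the right, so the geostrophic wind blows 90° to the right of the pressure-gradient force (low pressure on the left).
Rotating 270° by 90° clockwise gives 000° — the wind blows toward the north.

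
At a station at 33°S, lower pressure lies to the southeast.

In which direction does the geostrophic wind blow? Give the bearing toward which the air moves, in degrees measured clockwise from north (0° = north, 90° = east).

045°

The pressure-gradient force points toward the southeast (bearing 135°).
Geostrophic balance: in the Southern Hemisphere the Coriolis force deflects motion to the left, so the geostrophic wind blows 90° to the left of the pressure-gradient force (low pressure on the right).
Rotating 135° by 90° counterclockwise gives 045° — the wind blows toward the northeast.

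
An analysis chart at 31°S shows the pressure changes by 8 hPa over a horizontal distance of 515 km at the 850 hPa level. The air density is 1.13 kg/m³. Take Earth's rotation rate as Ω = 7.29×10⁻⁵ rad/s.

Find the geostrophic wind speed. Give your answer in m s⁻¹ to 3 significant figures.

18.3 m s⁻¹

Coriolis parameter at 31°S:
f = 2Ω sin φ = 2 × 7.29×10⁻⁵ × sin 31° = 7.51×10⁻⁵ s⁻¹
Pressure gradient: |∂P/∂n| = 800 Pa / 515000 m = 1.55×10⁻³ Pa/m
Geostrophic balance (pressure-gradient force = Coriolis force):
V_g = (1/(fρ)) |∂P/∂n| = 1.55×10⁻³ / (7.51×10⁻⁵ × 1.13) = 18.3 m/s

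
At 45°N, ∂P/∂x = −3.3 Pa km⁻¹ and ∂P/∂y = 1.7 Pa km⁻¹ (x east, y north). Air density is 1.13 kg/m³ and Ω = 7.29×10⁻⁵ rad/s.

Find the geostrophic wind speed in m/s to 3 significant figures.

Coriolis parameter at 45°N:
f = 2Ω sin φ = 2 × 7.29×10⁻⁵ × sin 45° = 1.03×10⁻⁴ s⁻¹
Component geostrophic relations (x east, y north):
u_g = −(1/(fρ)) ∂P/∂y,  v_g = (1/(fρ)) ∂P/∂x
u_g = −(1.7×10⁻³)/(1.03×10⁻⁴ × 1.13) = −14.6 m/s;  v_g = (−3.3×10⁻³)/(1.03×10⁻⁴ × 1.13) = −28.3 m/s
|V_g| = √(u_g² + v_g²) = 31.9 m/s

31.9 m/s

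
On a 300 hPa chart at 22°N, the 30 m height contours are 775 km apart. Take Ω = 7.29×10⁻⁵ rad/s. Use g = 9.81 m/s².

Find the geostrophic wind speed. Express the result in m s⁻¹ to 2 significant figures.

Coriolis parameter at 22°N:
f = 2Ω sin φ = 2 × 7.29×10⁻⁵ × sin 22° = 5.46×10⁻⁵ s⁻¹
Height gradient: |∂Z/∂n| = 30 m / 775000 m = 3.87×10⁻⁵
On a pressure surface, geostrophic balance gives V_g = (g/f)|∂Z/∂n|:
V_g = 9.81 × 3.87×10⁻⁵ / 5.46×10⁻⁵ = 6.95 m/s

7.0 m s⁻¹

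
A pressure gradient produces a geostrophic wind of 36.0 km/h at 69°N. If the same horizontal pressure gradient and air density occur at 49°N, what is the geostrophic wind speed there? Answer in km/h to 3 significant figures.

44.5 km/h

With the same pressure gradient and density, V_g ∝ 1/f ∝ 1/sin φ.
V₂ = V₁ · sin φ₁ / sin φ₂ = 36.0 × sin 69° / sin 49°
V₂ = 36.0 × 0.9336/0.7547 = 44.5 km/h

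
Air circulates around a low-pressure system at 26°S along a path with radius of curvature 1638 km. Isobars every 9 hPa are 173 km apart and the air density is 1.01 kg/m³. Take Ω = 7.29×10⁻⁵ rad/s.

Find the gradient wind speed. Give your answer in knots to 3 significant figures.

Coriolis parameter at 26°S:
f = 2Ω sin φ = 2 × 7.29×10⁻⁵ × sin 26° = 6.39×10⁻⁵ s⁻¹
Pressure gradient: |∂P/∂n| = 900 Pa / 173000 m = 5.20×10⁻³ Pa/m
Geostrophic speed: V_g = |∂P/∂n|/(fρ) = 5.20×10⁻³/(6.39×10⁻⁵ × 1.01) = 80.6 m/s
Around a low, centrifugal force acts outward with Coriolis, so pressure-gradient force balances both:
(1/ρ)|∂P/∂n| = fV + V²/R  →  V² + fR·V − fR·V_g = 0
With fR = 6.39×10⁻⁵ × 1638×10³ m = 105 m/s:
V = [−fR + √((fR)² + 4 fR V_g)]/2 = [−105 + √(105² + 4×105×80.6)]/2 = 53.4 m/s
Subgeostrophic (V < V_g = 80.6 m/s), as expected around a low.
Converting: 53.4 m/s × 1.944 = 104 knots

104 knots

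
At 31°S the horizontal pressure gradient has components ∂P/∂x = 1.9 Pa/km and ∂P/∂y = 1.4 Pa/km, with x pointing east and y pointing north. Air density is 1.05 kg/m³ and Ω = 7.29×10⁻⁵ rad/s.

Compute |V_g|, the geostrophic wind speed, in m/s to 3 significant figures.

Coriolis parameter at 31°S:
f = 2Ω sin φ = 2 × 7.29×10⁻⁵ × sin 31° = 7.51×10⁻⁵ s⁻¹
In the Southern Hemisphere f is negative: f = −7.51×10⁻⁵ s⁻¹.
Component geostrophic relations (x east, y north):
u_g = −(1/(fρ)) ∂P/∂y,  v_g = (1/(fρ)) ∂P/∂x
u_g = −(1.4×10⁻³)/(−7.51×10⁻⁵ × 1.05) = 17.8 m/s;  v_g = (1.9×10⁻³)/(−7.51×10⁻⁵ × 1.05) = −24.1 m/s
|V_g| = √(u_g² + v_g²) = 29.9 m/s

29.9 m/s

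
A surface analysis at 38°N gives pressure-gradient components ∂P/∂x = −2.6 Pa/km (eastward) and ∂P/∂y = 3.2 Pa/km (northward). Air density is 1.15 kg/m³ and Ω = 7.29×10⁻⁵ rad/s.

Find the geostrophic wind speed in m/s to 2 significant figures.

40 m/s

Coriolis parameter at 38°N:
f = 2Ω sin φ = 2 × 7.29×10⁻⁵ × sin 38° = 8.98×10⁻⁵ s⁻¹
Component geostrophic relations (x east, y north):
u_g = −(1/(fρ)) ∂P/∂y,  v_g = (1/(fρ)) ∂P/∂x
u_g = −(3.2×10⁻³)/(8.98×10⁻⁵ × 1.15) = −31.0 m/s;  v_g = (−2.6×10⁻³)/(8.98×10⁻⁵ × 1.15) = −25.2 m/s
|V_g| = √(u_g² + v_g²) = 39.9 m/s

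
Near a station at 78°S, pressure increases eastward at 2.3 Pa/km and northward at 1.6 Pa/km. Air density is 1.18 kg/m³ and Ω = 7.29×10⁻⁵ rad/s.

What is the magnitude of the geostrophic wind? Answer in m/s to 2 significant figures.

Coriolis parameter at 78°S:
f = 2Ω sin φ = 2 × 7.29×10⁻⁵ × sin 78° = 1.43×10⁻⁴ s⁻¹
In the Southern Hemisphere f is negative: f = −1.43×10⁻⁴ s⁻¹.
Component geostrophic relations (x east, y north):
u_g = −(1/(fρ)) ∂P/∂y,  v_g = (1/(fρ)) ∂P/∂x
u_g = −(1.6×10⁻³)/(−1.43×10⁻⁴ × 1.18) = 9.51 m/s;  v_g = (2.3×10⁻³)/(−1.43×10⁻⁴ × 1.18) = −13.7 m/s
|V_g| = √(u_g² + v_g²) = 16.6 m/s

17 m/s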